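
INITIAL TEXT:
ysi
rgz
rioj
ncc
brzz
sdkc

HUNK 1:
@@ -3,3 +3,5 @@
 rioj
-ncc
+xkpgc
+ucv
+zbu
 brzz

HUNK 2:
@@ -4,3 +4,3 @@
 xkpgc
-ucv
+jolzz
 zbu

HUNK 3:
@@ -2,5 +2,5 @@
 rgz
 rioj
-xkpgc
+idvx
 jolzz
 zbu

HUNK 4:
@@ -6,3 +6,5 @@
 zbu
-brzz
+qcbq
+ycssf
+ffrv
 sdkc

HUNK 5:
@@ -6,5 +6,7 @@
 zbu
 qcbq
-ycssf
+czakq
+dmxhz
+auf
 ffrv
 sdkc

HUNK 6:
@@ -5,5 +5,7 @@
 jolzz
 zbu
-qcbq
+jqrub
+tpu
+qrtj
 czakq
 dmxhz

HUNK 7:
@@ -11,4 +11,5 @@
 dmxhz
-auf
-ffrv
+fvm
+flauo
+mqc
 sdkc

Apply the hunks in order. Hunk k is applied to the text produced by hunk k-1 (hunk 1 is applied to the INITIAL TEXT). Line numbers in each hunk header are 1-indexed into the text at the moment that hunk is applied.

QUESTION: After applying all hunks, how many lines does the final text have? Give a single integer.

Hunk 1: at line 3 remove [ncc] add [xkpgc,ucv,zbu] -> 8 lines: ysi rgz rioj xkpgc ucv zbu brzz sdkc
Hunk 2: at line 4 remove [ucv] add [jolzz] -> 8 lines: ysi rgz rioj xkpgc jolzz zbu brzz sdkc
Hunk 3: at line 2 remove [xkpgc] add [idvx] -> 8 lines: ysi rgz rioj idvx jolzz zbu brzz sdkc
Hunk 4: at line 6 remove [brzz] add [qcbq,ycssf,ffrv] -> 10 lines: ysi rgz rioj idvx jolzz zbu qcbq ycssf ffrv sdkc
Hunk 5: at line 6 remove [ycssf] add [czakq,dmxhz,auf] -> 12 lines: ysi rgz rioj idvx jolzz zbu qcbq czakq dmxhz auf ffrv sdkc
Hunk 6: at line 5 remove [qcbq] add [jqrub,tpu,qrtj] -> 14 lines: ysi rgz rioj idvx jolzz zbu jqrub tpu qrtj czakq dmxhz auf ffrv sdkc
Hunk 7: at line 11 remove [auf,ffrv] add [fvm,flauo,mqc] -> 15 lines: ysi rgz rioj idvx jolzz zbu jqrub tpu qrtj czakq dmxhz fvm flauo mqc sdkc
Final line count: 15

Answer: 15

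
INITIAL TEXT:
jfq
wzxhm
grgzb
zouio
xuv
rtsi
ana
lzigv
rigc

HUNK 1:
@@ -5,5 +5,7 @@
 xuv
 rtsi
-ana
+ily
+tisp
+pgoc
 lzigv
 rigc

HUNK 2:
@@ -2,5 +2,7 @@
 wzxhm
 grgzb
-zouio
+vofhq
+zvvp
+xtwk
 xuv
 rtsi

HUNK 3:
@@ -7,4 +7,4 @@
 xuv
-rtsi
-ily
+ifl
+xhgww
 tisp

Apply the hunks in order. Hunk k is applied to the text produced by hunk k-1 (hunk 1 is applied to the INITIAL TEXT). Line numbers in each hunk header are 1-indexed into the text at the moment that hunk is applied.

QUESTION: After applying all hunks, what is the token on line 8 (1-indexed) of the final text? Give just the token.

Answer: ifl

Derivation:
Hunk 1: at line 5 remove [ana] add [ily,tisp,pgoc] -> 11 lines: jfq wzxhm grgzb zouio xuv rtsi ily tisp pgoc lzigv rigc
Hunk 2: at line 2 remove [zouio] add [vofhq,zvvp,xtwk] -> 13 lines: jfq wzxhm grgzb vofhq zvvp xtwk xuv rtsi ily tisp pgoc lzigv rigc
Hunk 3: at line 7 remove [rtsi,ily] add [ifl,xhgww] -> 13 lines: jfq wzxhm grgzb vofhq zvvp xtwk xuv ifl xhgww tisp pgoc lzigv rigc
Final line 8: ifl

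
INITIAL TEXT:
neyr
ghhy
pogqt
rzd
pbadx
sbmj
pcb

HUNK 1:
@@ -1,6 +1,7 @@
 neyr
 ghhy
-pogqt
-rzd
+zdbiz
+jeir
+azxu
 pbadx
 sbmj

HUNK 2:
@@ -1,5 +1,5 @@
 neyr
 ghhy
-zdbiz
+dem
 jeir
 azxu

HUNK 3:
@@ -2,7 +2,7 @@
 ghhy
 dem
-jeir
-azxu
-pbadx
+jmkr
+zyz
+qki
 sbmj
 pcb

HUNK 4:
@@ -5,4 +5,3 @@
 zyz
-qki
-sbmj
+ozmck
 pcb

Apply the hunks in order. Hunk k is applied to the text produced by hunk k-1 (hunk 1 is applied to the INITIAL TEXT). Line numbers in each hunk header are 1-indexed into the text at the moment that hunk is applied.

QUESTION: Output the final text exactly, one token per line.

Answer: neyr
ghhy
dem
jmkr
zyz
ozmck
pcb

Derivation:
Hunk 1: at line 1 remove [pogqt,rzd] add [zdbiz,jeir,azxu] -> 8 lines: neyr ghhy zdbiz jeir azxu pbadx sbmj pcb
Hunk 2: at line 1 remove [zdbiz] add [dem] -> 8 lines: neyr ghhy dem jeir azxu pbadx sbmj pcb
Hunk 3: at line 2 remove [jeir,azxu,pbadx] add [jmkr,zyz,qki] -> 8 lines: neyr ghhy dem jmkr zyz qki sbmj pcb
Hunk 4: at line 5 remove [qki,sbmj] add [ozmck] -> 7 lines: neyr ghhy dem jmkr zyz ozmck pcb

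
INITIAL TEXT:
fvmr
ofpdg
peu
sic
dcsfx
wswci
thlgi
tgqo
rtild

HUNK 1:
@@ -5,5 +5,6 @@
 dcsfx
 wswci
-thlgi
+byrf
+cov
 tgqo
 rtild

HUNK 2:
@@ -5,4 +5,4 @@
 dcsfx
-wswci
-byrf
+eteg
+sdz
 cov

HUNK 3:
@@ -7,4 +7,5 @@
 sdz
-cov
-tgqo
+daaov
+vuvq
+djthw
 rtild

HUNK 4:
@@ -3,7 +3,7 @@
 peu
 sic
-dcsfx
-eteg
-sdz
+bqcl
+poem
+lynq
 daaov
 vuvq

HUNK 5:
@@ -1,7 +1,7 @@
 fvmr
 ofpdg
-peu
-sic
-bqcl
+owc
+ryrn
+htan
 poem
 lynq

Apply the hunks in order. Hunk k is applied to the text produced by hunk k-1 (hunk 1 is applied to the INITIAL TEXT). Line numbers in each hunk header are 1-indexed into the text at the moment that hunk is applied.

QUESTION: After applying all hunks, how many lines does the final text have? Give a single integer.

Hunk 1: at line 5 remove [thlgi] add [byrf,cov] -> 10 lines: fvmr ofpdg peu sic dcsfx wswci byrf cov tgqo rtild
Hunk 2: at line 5 remove [wswci,byrf] add [eteg,sdz] -> 10 lines: fvmr ofpdg peu sic dcsfx eteg sdz cov tgqo rtild
Hunk 3: at line 7 remove [cov,tgqo] add [daaov,vuvq,djthw] -> 11 lines: fvmr ofpdg peu sic dcsfx eteg sdz daaov vuvq djthw rtild
Hunk 4: at line 3 remove [dcsfx,eteg,sdz] add [bqcl,poem,lynq] -> 11 lines: fvmr ofpdg peu sic bqcl poem lynq daaov vuvq djthw rtild
Hunk 5: at line 1 remove [peu,sic,bqcl] add [owc,ryrn,htan] -> 11 lines: fvmr ofpdg owc ryrn htan poem lynq daaov vuvq djthw rtild
Final line count: 11

Answer: 11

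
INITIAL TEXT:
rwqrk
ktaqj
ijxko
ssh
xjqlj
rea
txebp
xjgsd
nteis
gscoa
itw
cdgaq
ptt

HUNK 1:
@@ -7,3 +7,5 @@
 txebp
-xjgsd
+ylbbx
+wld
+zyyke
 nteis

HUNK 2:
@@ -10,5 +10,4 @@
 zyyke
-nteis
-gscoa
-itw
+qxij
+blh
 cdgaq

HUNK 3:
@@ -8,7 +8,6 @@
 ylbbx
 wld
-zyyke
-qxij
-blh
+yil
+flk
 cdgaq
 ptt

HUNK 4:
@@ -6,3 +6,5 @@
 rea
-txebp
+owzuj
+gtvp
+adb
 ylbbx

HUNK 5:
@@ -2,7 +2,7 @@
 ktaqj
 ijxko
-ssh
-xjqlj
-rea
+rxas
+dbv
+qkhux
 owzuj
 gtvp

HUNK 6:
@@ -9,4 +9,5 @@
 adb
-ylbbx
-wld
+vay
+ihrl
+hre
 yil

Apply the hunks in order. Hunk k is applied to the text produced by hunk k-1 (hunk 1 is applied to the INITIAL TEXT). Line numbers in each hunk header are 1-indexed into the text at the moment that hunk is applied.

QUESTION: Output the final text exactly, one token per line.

Answer: rwqrk
ktaqj
ijxko
rxas
dbv
qkhux
owzuj
gtvp
adb
vay
ihrl
hre
yil
flk
cdgaq
ptt

Derivation:
Hunk 1: at line 7 remove [xjgsd] add [ylbbx,wld,zyyke] -> 15 lines: rwqrk ktaqj ijxko ssh xjqlj rea txebp ylbbx wld zyyke nteis gscoa itw cdgaq ptt
Hunk 2: at line 10 remove [nteis,gscoa,itw] add [qxij,blh] -> 14 lines: rwqrk ktaqj ijxko ssh xjqlj rea txebp ylbbx wld zyyke qxij blh cdgaq ptt
Hunk 3: at line 8 remove [zyyke,qxij,blh] add [yil,flk] -> 13 lines: rwqrk ktaqj ijxko ssh xjqlj rea txebp ylbbx wld yil flk cdgaq ptt
Hunk 4: at line 6 remove [txebp] add [owzuj,gtvp,adb] -> 15 lines: rwqrk ktaqj ijxko ssh xjqlj rea owzuj gtvp adb ylbbx wld yil flk cdgaq ptt
Hunk 5: at line 2 remove [ssh,xjqlj,rea] add [rxas,dbv,qkhux] -> 15 lines: rwqrk ktaqj ijxko rxas dbv qkhux owzuj gtvp adb ylbbx wld yil flk cdgaq ptt
Hunk 6: at line 9 remove [ylbbx,wld] add [vay,ihrl,hre] -> 16 lines: rwqrk ktaqj ijxko rxas dbv qkhux owzuj gtvp adb vay ihrl hre yil flk cdgaq ptt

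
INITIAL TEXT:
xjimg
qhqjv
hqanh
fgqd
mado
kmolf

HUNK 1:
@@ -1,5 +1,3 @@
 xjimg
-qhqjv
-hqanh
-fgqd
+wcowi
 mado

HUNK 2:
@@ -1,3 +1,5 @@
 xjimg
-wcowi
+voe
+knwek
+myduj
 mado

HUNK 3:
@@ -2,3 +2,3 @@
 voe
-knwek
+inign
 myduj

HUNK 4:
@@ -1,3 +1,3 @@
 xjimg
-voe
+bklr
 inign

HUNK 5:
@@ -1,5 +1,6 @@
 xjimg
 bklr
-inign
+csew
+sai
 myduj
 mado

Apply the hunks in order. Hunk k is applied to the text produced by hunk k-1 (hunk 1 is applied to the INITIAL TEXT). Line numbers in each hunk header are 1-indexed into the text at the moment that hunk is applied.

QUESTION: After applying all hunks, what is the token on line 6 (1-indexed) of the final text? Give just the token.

Answer: mado

Derivation:
Hunk 1: at line 1 remove [qhqjv,hqanh,fgqd] add [wcowi] -> 4 lines: xjimg wcowi mado kmolf
Hunk 2: at line 1 remove [wcowi] add [voe,knwek,myduj] -> 6 lines: xjimg voe knwek myduj mado kmolf
Hunk 3: at line 2 remove [knwek] add [inign] -> 6 lines: xjimg voe inign myduj mado kmolf
Hunk 4: at line 1 remove [voe] add [bklr] -> 6 lines: xjimg bklr inign myduj mado kmolf
Hunk 5: at line 1 remove [inign] add [csew,sai] -> 7 lines: xjimg bklr csew sai myduj mado kmolf
Final line 6: mado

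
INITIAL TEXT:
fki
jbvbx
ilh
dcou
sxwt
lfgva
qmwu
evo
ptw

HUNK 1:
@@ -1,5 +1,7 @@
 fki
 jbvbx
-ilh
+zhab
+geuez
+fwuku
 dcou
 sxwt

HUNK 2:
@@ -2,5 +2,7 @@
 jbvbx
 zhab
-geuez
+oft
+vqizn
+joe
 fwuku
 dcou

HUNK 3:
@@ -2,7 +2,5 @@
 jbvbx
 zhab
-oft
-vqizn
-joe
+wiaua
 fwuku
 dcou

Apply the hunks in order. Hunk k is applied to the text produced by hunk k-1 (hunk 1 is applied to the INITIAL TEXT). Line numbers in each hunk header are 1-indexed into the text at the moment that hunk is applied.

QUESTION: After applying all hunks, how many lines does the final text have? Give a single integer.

Hunk 1: at line 1 remove [ilh] add [zhab,geuez,fwuku] -> 11 lines: fki jbvbx zhab geuez fwuku dcou sxwt lfgva qmwu evo ptw
Hunk 2: at line 2 remove [geuez] add [oft,vqizn,joe] -> 13 lines: fki jbvbx zhab oft vqizn joe fwuku dcou sxwt lfgva qmwu evo ptw
Hunk 3: at line 2 remove [oft,vqizn,joe] add [wiaua] -> 11 lines: fki jbvbx zhab wiaua fwuku dcou sxwt lfgva qmwu evo ptw
Final line count: 11

Answer: 11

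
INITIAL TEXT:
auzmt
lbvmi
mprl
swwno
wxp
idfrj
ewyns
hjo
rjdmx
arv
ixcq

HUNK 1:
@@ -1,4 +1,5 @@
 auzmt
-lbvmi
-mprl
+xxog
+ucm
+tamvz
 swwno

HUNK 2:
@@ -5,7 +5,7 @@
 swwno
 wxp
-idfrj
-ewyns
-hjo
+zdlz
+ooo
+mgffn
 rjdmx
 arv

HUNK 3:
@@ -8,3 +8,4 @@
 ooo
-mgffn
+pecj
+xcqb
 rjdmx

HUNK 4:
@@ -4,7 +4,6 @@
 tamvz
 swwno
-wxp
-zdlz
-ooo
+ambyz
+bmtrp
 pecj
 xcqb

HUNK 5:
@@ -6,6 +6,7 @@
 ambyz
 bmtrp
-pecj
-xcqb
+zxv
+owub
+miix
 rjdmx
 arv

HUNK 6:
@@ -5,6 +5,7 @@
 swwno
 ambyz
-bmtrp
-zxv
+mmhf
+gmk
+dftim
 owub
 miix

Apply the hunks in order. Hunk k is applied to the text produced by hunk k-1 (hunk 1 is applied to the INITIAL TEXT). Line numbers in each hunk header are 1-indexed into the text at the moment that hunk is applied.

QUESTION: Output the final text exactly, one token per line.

Answer: auzmt
xxog
ucm
tamvz
swwno
ambyz
mmhf
gmk
dftim
owub
miix
rjdmx
arv
ixcq

Derivation:
Hunk 1: at line 1 remove [lbvmi,mprl] add [xxog,ucm,tamvz] -> 12 lines: auzmt xxog ucm tamvz swwno wxp idfrj ewyns hjo rjdmx arv ixcq
Hunk 2: at line 5 remove [idfrj,ewyns,hjo] add [zdlz,ooo,mgffn] -> 12 lines: auzmt xxog ucm tamvz swwno wxp zdlz ooo mgffn rjdmx arv ixcq
Hunk 3: at line 8 remove [mgffn] add [pecj,xcqb] -> 13 lines: auzmt xxog ucm tamvz swwno wxp zdlz ooo pecj xcqb rjdmx arv ixcq
Hunk 4: at line 4 remove [wxp,zdlz,ooo] add [ambyz,bmtrp] -> 12 lines: auzmt xxog ucm tamvz swwno ambyz bmtrp pecj xcqb rjdmx arv ixcq
Hunk 5: at line 6 remove [pecj,xcqb] add [zxv,owub,miix] -> 13 lines: auzmt xxog ucm tamvz swwno ambyz bmtrp zxv owub miix rjdmx arv ixcq
Hunk 6: at line 5 remove [bmtrp,zxv] add [mmhf,gmk,dftim] -> 14 lines: auzmt xxog ucm tamvz swwno ambyz mmhf gmk dftim owub miix rjdmx arv ixcq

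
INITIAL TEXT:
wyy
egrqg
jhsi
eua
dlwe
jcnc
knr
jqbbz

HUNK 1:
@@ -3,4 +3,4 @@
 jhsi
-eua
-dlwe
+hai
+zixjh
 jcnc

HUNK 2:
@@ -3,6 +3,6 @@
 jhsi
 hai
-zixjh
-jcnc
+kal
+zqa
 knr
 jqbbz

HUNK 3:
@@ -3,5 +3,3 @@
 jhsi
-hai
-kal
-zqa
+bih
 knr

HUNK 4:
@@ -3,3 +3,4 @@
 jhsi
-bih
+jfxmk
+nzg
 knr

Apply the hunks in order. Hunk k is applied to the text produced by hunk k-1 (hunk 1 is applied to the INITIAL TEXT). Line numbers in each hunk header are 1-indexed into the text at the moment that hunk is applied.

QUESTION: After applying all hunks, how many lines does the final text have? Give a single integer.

Answer: 7

Derivation:
Hunk 1: at line 3 remove [eua,dlwe] add [hai,zixjh] -> 8 lines: wyy egrqg jhsi hai zixjh jcnc knr jqbbz
Hunk 2: at line 3 remove [zixjh,jcnc] add [kal,zqa] -> 8 lines: wyy egrqg jhsi hai kal zqa knr jqbbz
Hunk 3: at line 3 remove [hai,kal,zqa] add [bih] -> 6 lines: wyy egrqg jhsi bih knr jqbbz
Hunk 4: at line 3 remove [bih] add [jfxmk,nzg] -> 7 lines: wyy egrqg jhsi jfxmk nzg knr jqbbz
Final line count: 7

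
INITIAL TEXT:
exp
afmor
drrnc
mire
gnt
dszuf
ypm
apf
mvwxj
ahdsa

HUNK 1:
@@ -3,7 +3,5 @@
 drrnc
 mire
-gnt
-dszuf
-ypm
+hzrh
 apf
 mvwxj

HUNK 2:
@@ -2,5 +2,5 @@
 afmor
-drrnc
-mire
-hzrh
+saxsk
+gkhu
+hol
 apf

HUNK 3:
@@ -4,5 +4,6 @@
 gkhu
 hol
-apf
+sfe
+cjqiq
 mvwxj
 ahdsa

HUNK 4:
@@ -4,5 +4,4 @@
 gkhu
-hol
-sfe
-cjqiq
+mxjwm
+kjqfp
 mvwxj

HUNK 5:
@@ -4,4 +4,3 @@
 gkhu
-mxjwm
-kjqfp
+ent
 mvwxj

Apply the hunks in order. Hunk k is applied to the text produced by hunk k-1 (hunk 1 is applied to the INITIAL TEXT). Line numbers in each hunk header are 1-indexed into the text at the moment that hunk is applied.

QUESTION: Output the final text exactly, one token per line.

Answer: exp
afmor
saxsk
gkhu
ent
mvwxj
ahdsa

Derivation:
Hunk 1: at line 3 remove [gnt,dszuf,ypm] add [hzrh] -> 8 lines: exp afmor drrnc mire hzrh apf mvwxj ahdsa
Hunk 2: at line 2 remove [drrnc,mire,hzrh] add [saxsk,gkhu,hol] -> 8 lines: exp afmor saxsk gkhu hol apf mvwxj ahdsa
Hunk 3: at line 4 remove [apf] add [sfe,cjqiq] -> 9 lines: exp afmor saxsk gkhu hol sfe cjqiq mvwxj ahdsa
Hunk 4: at line 4 remove [hol,sfe,cjqiq] add [mxjwm,kjqfp] -> 8 lines: exp afmor saxsk gkhu mxjwm kjqfp mvwxj ahdsa
Hunk 5: at line 4 remove [mxjwm,kjqfp] add [ent] -> 7 lines: exp afmor saxsk gkhu ent mvwxj ahdsa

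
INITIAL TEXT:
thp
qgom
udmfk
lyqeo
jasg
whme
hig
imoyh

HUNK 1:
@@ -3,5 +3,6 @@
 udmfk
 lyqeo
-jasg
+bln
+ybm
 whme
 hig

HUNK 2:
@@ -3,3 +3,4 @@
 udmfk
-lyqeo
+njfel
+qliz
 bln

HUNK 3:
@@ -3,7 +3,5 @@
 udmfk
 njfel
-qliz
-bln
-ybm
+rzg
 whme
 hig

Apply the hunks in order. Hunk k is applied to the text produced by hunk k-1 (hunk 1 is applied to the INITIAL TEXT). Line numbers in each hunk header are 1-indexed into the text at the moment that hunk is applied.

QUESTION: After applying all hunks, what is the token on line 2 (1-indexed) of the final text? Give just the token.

Answer: qgom

Derivation:
Hunk 1: at line 3 remove [jasg] add [bln,ybm] -> 9 lines: thp qgom udmfk lyqeo bln ybm whme hig imoyh
Hunk 2: at line 3 remove [lyqeo] add [njfel,qliz] -> 10 lines: thp qgom udmfk njfel qliz bln ybm whme hig imoyh
Hunk 3: at line 3 remove [qliz,bln,ybm] add [rzg] -> 8 lines: thp qgom udmfk njfel rzg whme hig imoyh
Final line 2: qgom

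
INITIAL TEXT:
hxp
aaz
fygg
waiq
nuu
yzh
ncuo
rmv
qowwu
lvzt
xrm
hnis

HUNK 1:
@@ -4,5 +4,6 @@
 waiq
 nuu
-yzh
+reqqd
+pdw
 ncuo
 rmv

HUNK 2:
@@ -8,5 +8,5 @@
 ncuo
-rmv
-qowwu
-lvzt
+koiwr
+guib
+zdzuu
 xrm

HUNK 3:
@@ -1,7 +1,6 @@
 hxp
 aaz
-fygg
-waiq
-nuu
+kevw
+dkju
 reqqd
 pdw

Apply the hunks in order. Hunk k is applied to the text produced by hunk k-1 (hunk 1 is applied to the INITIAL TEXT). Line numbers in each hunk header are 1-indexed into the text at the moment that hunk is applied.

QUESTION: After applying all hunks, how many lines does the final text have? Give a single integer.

Answer: 12

Derivation:
Hunk 1: at line 4 remove [yzh] add [reqqd,pdw] -> 13 lines: hxp aaz fygg waiq nuu reqqd pdw ncuo rmv qowwu lvzt xrm hnis
Hunk 2: at line 8 remove [rmv,qowwu,lvzt] add [koiwr,guib,zdzuu] -> 13 lines: hxp aaz fygg waiq nuu reqqd pdw ncuo koiwr guib zdzuu xrm hnis
Hunk 3: at line 1 remove [fygg,waiq,nuu] add [kevw,dkju] -> 12 lines: hxp aaz kevw dkju reqqd pdw ncuo koiwr guib zdzuu xrm hnis
Final line count: 12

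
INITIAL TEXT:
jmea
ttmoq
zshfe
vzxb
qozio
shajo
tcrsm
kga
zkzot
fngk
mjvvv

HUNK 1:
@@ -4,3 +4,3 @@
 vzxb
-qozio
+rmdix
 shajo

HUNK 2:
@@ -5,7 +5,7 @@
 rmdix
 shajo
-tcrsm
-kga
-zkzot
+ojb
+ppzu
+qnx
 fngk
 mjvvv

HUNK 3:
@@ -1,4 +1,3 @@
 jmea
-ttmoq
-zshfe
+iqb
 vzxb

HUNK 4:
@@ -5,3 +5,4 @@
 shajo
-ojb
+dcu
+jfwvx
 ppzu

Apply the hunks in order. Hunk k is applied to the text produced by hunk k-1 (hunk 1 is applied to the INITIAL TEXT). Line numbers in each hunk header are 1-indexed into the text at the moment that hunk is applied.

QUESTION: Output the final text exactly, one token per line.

Hunk 1: at line 4 remove [qozio] add [rmdix] -> 11 lines: jmea ttmoq zshfe vzxb rmdix shajo tcrsm kga zkzot fngk mjvvv
Hunk 2: at line 5 remove [tcrsm,kga,zkzot] add [ojb,ppzu,qnx] -> 11 lines: jmea ttmoq zshfe vzxb rmdix shajo ojb ppzu qnx fngk mjvvv
Hunk 3: at line 1 remove [ttmoq,zshfe] add [iqb] -> 10 lines: jmea iqb vzxb rmdix shajo ojb ppzu qnx fngk mjvvv
Hunk 4: at line 5 remove [ojb] add [dcu,jfwvx] -> 11 lines: jmea iqb vzxb rmdix shajo dcu jfwvx ppzu qnx fngk mjvvv

Answer: jmea
iqb
vzxb
rmdix
shajo
dcu
jfwvx
ppzu
qnx
fngk
mjvvv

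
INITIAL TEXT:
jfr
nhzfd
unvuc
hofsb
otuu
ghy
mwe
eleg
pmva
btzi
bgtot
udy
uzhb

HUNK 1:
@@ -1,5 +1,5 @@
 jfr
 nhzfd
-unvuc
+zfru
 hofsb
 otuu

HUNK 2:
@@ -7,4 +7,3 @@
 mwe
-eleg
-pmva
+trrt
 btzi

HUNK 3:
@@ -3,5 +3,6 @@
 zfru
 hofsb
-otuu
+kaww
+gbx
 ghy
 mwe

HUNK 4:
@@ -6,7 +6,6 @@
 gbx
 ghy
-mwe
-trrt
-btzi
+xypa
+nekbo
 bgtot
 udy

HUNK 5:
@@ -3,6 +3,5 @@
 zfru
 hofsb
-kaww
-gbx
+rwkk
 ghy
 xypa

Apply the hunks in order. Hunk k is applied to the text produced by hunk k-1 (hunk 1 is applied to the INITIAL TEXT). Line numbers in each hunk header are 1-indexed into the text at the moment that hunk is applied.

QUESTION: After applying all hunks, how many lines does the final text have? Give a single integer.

Hunk 1: at line 1 remove [unvuc] add [zfru] -> 13 lines: jfr nhzfd zfru hofsb otuu ghy mwe eleg pmva btzi bgtot udy uzhb
Hunk 2: at line 7 remove [eleg,pmva] add [trrt] -> 12 lines: jfr nhzfd zfru hofsb otuu ghy mwe trrt btzi bgtot udy uzhb
Hunk 3: at line 3 remove [otuu] add [kaww,gbx] -> 13 lines: jfr nhzfd zfru hofsb kaww gbx ghy mwe trrt btzi bgtot udy uzhb
Hunk 4: at line 6 remove [mwe,trrt,btzi] add [xypa,nekbo] -> 12 lines: jfr nhzfd zfru hofsb kaww gbx ghy xypa nekbo bgtot udy uzhb
Hunk 5: at line 3 remove [kaww,gbx] add [rwkk] -> 11 lines: jfr nhzfd zfru hofsb rwkk ghy xypa nekbo bgtot udy uzhb
Final line count: 11

Answer: 11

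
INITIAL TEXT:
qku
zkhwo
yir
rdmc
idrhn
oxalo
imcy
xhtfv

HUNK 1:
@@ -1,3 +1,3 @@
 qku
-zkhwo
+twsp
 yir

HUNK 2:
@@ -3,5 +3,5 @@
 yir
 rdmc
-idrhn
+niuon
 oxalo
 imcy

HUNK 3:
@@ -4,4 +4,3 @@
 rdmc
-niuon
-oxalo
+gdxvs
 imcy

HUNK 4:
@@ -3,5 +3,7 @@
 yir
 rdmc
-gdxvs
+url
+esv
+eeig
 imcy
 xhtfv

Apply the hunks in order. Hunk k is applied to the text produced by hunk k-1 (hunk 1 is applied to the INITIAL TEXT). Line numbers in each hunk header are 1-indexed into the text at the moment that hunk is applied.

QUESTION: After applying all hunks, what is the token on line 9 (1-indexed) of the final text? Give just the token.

Answer: xhtfv

Derivation:
Hunk 1: at line 1 remove [zkhwo] add [twsp] -> 8 lines: qku twsp yir rdmc idrhn oxalo imcy xhtfv
Hunk 2: at line 3 remove [idrhn] add [niuon] -> 8 lines: qku twsp yir rdmc niuon oxalo imcy xhtfv
Hunk 3: at line 4 remove [niuon,oxalo] add [gdxvs] -> 7 lines: qku twsp yir rdmc gdxvs imcy xhtfv
Hunk 4: at line 3 remove [gdxvs] add [url,esv,eeig] -> 9 lines: qku twsp yir rdmc url esv eeig imcy xhtfv
Final line 9: xhtfv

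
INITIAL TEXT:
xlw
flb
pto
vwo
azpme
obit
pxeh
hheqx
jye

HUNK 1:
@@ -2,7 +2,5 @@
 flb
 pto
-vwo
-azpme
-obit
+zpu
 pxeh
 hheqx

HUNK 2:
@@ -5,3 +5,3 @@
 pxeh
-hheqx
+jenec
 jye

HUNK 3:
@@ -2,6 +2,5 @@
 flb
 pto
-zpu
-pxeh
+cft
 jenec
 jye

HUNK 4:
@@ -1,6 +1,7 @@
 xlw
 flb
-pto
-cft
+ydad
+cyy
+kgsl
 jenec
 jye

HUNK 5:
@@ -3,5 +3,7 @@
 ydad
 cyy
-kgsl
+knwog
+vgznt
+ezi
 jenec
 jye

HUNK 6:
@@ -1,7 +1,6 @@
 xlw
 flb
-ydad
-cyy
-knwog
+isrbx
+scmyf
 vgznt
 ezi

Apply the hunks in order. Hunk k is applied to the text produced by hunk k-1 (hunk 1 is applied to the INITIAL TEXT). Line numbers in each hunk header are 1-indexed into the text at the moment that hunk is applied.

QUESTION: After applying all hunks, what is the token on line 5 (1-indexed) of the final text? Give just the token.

Answer: vgznt

Derivation:
Hunk 1: at line 2 remove [vwo,azpme,obit] add [zpu] -> 7 lines: xlw flb pto zpu pxeh hheqx jye
Hunk 2: at line 5 remove [hheqx] add [jenec] -> 7 lines: xlw flb pto zpu pxeh jenec jye
Hunk 3: at line 2 remove [zpu,pxeh] add [cft] -> 6 lines: xlw flb pto cft jenec jye
Hunk 4: at line 1 remove [pto,cft] add [ydad,cyy,kgsl] -> 7 lines: xlw flb ydad cyy kgsl jenec jye
Hunk 5: at line 3 remove [kgsl] add [knwog,vgznt,ezi] -> 9 lines: xlw flb ydad cyy knwog vgznt ezi jenec jye
Hunk 6: at line 1 remove [ydad,cyy,knwog] add [isrbx,scmyf] -> 8 lines: xlw flb isrbx scmyf vgznt ezi jenec jye
Final line 5: vgznt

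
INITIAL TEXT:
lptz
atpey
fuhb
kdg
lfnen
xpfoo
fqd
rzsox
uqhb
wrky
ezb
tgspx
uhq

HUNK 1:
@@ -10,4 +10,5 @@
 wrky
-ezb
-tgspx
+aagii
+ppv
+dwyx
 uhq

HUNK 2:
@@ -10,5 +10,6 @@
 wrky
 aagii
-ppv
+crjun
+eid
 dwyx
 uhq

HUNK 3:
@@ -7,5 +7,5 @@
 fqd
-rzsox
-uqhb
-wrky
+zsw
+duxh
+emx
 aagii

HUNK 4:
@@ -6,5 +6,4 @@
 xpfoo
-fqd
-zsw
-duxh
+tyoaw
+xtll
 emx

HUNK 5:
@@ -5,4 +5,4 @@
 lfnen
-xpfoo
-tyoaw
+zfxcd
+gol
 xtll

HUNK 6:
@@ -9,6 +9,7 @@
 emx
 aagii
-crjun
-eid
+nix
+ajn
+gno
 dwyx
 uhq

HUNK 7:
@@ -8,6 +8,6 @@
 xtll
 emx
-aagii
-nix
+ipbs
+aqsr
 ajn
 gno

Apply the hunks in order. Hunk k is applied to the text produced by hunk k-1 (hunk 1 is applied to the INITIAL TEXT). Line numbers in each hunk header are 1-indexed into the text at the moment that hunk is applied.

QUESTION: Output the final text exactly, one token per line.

Hunk 1: at line 10 remove [ezb,tgspx] add [aagii,ppv,dwyx] -> 14 lines: lptz atpey fuhb kdg lfnen xpfoo fqd rzsox uqhb wrky aagii ppv dwyx uhq
Hunk 2: at line 10 remove [ppv] add [crjun,eid] -> 15 lines: lptz atpey fuhb kdg lfnen xpfoo fqd rzsox uqhb wrky aagii crjun eid dwyx uhq
Hunk 3: at line 7 remove [rzsox,uqhb,wrky] add [zsw,duxh,emx] -> 15 lines: lptz atpey fuhb kdg lfnen xpfoo fqd zsw duxh emx aagii crjun eid dwyx uhq
Hunk 4: at line 6 remove [fqd,zsw,duxh] add [tyoaw,xtll] -> 14 lines: lptz atpey fuhb kdg lfnen xpfoo tyoaw xtll emx aagii crjun eid dwyx uhq
Hunk 5: at line 5 remove [xpfoo,tyoaw] add [zfxcd,gol] -> 14 lines: lptz atpey fuhb kdg lfnen zfxcd gol xtll emx aagii crjun eid dwyx uhq
Hunk 6: at line 9 remove [crjun,eid] add [nix,ajn,gno] -> 15 lines: lptz atpey fuhb kdg lfnen zfxcd gol xtll emx aagii nix ajn gno dwyx uhq
Hunk 7: at line 8 remove [aagii,nix] add [ipbs,aqsr] -> 15 lines: lptz atpey fuhb kdg lfnen zfxcd gol xtll emx ipbs aqsr ajn gno dwyx uhq

Answer: lptz
atpey
fuhb
kdg
lfnen
zfxcd
gol
xtll
emx
ipbs
aqsr
ajn
gno
dwyx
uhq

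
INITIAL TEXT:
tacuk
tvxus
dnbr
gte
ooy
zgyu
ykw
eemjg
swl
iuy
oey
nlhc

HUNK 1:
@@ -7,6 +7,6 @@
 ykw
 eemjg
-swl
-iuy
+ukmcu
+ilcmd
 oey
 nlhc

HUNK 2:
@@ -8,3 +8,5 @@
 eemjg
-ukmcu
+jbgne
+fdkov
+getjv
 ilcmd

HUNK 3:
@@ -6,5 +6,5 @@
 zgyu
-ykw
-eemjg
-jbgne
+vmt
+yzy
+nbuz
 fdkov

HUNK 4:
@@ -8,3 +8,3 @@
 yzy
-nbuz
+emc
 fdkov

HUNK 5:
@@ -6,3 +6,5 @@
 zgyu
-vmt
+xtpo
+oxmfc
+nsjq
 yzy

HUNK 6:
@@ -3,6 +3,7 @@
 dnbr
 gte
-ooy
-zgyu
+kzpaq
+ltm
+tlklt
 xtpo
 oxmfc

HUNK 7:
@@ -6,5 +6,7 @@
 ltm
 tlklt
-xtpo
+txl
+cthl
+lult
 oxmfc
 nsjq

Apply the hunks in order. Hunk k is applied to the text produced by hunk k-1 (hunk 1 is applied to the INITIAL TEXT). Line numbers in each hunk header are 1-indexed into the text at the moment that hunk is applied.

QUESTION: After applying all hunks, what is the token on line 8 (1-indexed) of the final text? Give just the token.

Answer: txl

Derivation:
Hunk 1: at line 7 remove [swl,iuy] add [ukmcu,ilcmd] -> 12 lines: tacuk tvxus dnbr gte ooy zgyu ykw eemjg ukmcu ilcmd oey nlhc
Hunk 2: at line 8 remove [ukmcu] add [jbgne,fdkov,getjv] -> 14 lines: tacuk tvxus dnbr gte ooy zgyu ykw eemjg jbgne fdkov getjv ilcmd oey nlhc
Hunk 3: at line 6 remove [ykw,eemjg,jbgne] add [vmt,yzy,nbuz] -> 14 lines: tacuk tvxus dnbr gte ooy zgyu vmt yzy nbuz fdkov getjv ilcmd oey nlhc
Hunk 4: at line 8 remove [nbuz] add [emc] -> 14 lines: tacuk tvxus dnbr gte ooy zgyu vmt yzy emc fdkov getjv ilcmd oey nlhc
Hunk 5: at line 6 remove [vmt] add [xtpo,oxmfc,nsjq] -> 16 lines: tacuk tvxus dnbr gte ooy zgyu xtpo oxmfc nsjq yzy emc fdkov getjv ilcmd oey nlhc
Hunk 6: at line 3 remove [ooy,zgyu] add [kzpaq,ltm,tlklt] -> 17 lines: tacuk tvxus dnbr gte kzpaq ltm tlklt xtpo oxmfc nsjq yzy emc fdkov getjv ilcmd oey nlhc
Hunk 7: at line 6 remove [xtpo] add [txl,cthl,lult] -> 19 lines: tacuk tvxus dnbr gte kzpaq ltm tlklt txl cthl lult oxmfc nsjq yzy emc fdkov getjv ilcmd oey nlhc
Final line 8: txl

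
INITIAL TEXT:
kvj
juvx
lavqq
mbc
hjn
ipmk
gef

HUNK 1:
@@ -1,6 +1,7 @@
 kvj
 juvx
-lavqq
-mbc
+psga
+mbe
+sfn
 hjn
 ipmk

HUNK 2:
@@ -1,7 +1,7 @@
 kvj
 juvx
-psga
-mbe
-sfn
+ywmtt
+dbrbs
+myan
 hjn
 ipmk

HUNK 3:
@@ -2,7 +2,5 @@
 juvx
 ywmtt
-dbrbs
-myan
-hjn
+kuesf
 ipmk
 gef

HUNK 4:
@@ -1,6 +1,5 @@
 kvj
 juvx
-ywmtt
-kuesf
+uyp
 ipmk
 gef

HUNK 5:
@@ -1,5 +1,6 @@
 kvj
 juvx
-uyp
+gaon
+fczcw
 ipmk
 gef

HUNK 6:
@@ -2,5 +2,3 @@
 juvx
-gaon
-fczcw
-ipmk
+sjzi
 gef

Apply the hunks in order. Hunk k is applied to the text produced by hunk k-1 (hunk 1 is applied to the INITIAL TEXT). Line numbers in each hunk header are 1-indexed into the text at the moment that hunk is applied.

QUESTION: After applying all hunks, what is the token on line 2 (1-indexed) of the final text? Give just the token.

Answer: juvx

Derivation:
Hunk 1: at line 1 remove [lavqq,mbc] add [psga,mbe,sfn] -> 8 lines: kvj juvx psga mbe sfn hjn ipmk gef
Hunk 2: at line 1 remove [psga,mbe,sfn] add [ywmtt,dbrbs,myan] -> 8 lines: kvj juvx ywmtt dbrbs myan hjn ipmk gef
Hunk 3: at line 2 remove [dbrbs,myan,hjn] add [kuesf] -> 6 lines: kvj juvx ywmtt kuesf ipmk gef
Hunk 4: at line 1 remove [ywmtt,kuesf] add [uyp] -> 5 lines: kvj juvx uyp ipmk gef
Hunk 5: at line 1 remove [uyp] add [gaon,fczcw] -> 6 lines: kvj juvx gaon fczcw ipmk gef
Hunk 6: at line 2 remove [gaon,fczcw,ipmk] add [sjzi] -> 4 lines: kvj juvx sjzi gef
Final line 2: juvx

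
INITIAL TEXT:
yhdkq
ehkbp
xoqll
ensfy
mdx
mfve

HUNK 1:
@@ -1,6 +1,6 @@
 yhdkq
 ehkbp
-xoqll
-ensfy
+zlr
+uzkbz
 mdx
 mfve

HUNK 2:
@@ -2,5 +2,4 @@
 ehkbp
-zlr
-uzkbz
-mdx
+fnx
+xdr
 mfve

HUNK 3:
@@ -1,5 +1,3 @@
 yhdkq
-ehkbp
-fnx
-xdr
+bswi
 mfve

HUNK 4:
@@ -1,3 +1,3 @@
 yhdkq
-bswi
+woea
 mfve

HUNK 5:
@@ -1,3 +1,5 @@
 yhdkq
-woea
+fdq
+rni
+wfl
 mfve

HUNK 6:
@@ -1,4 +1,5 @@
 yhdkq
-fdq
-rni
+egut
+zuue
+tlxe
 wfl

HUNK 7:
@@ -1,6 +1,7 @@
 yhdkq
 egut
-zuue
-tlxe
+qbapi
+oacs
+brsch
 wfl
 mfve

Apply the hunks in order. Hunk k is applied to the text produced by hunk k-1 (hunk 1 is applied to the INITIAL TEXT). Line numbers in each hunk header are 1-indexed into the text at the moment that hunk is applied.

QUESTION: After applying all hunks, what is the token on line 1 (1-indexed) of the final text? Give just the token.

Hunk 1: at line 1 remove [xoqll,ensfy] add [zlr,uzkbz] -> 6 lines: yhdkq ehkbp zlr uzkbz mdx mfve
Hunk 2: at line 2 remove [zlr,uzkbz,mdx] add [fnx,xdr] -> 5 lines: yhdkq ehkbp fnx xdr mfve
Hunk 3: at line 1 remove [ehkbp,fnx,xdr] add [bswi] -> 3 lines: yhdkq bswi mfve
Hunk 4: at line 1 remove [bswi] add [woea] -> 3 lines: yhdkq woea mfve
Hunk 5: at line 1 remove [woea] add [fdq,rni,wfl] -> 5 lines: yhdkq fdq rni wfl mfve
Hunk 6: at line 1 remove [fdq,rni] add [egut,zuue,tlxe] -> 6 lines: yhdkq egut zuue tlxe wfl mfve
Hunk 7: at line 1 remove [zuue,tlxe] add [qbapi,oacs,brsch] -> 7 lines: yhdkq egut qbapi oacs brsch wfl mfve
Final line 1: yhdkq

Answer: yhdkq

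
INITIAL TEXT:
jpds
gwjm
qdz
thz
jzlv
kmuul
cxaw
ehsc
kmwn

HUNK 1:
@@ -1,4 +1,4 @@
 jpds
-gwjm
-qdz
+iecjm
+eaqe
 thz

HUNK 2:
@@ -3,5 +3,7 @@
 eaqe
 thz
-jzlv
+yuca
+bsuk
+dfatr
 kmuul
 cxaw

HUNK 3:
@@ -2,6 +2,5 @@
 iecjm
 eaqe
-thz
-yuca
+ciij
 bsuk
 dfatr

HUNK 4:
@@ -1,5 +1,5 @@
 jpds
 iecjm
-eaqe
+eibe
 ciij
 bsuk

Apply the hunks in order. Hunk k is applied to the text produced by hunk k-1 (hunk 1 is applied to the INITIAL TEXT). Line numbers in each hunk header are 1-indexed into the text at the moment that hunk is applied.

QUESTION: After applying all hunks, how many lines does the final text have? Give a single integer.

Answer: 10

Derivation:
Hunk 1: at line 1 remove [gwjm,qdz] add [iecjm,eaqe] -> 9 lines: jpds iecjm eaqe thz jzlv kmuul cxaw ehsc kmwn
Hunk 2: at line 3 remove [jzlv] add [yuca,bsuk,dfatr] -> 11 lines: jpds iecjm eaqe thz yuca bsuk dfatr kmuul cxaw ehsc kmwn
Hunk 3: at line 2 remove [thz,yuca] add [ciij] -> 10 lines: jpds iecjm eaqe ciij bsuk dfatr kmuul cxaw ehsc kmwn
Hunk 4: at line 1 remove [eaqe] add [eibe] -> 10 lines: jpds iecjm eibe ciij bsuk dfatr kmuul cxaw ehsc kmwn
Final line count: 10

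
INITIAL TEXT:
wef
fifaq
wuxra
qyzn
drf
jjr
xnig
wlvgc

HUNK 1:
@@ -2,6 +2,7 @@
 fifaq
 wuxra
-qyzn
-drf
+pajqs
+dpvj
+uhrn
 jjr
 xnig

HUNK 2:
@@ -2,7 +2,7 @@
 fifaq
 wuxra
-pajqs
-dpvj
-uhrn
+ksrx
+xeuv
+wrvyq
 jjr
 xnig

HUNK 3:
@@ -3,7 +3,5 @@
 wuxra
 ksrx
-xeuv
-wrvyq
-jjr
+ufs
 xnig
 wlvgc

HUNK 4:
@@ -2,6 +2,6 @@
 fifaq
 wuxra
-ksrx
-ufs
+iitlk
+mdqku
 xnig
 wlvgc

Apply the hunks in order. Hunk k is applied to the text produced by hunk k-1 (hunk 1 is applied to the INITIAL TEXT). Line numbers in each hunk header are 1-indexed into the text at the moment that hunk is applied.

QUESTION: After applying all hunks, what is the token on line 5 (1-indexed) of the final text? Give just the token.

Hunk 1: at line 2 remove [qyzn,drf] add [pajqs,dpvj,uhrn] -> 9 lines: wef fifaq wuxra pajqs dpvj uhrn jjr xnig wlvgc
Hunk 2: at line 2 remove [pajqs,dpvj,uhrn] add [ksrx,xeuv,wrvyq] -> 9 lines: wef fifaq wuxra ksrx xeuv wrvyq jjr xnig wlvgc
Hunk 3: at line 3 remove [xeuv,wrvyq,jjr] add [ufs] -> 7 lines: wef fifaq wuxra ksrx ufs xnig wlvgc
Hunk 4: at line 2 remove [ksrx,ufs] add [iitlk,mdqku] -> 7 lines: wef fifaq wuxra iitlk mdqku xnig wlvgc
Final line 5: mdqku

Answer: mdqku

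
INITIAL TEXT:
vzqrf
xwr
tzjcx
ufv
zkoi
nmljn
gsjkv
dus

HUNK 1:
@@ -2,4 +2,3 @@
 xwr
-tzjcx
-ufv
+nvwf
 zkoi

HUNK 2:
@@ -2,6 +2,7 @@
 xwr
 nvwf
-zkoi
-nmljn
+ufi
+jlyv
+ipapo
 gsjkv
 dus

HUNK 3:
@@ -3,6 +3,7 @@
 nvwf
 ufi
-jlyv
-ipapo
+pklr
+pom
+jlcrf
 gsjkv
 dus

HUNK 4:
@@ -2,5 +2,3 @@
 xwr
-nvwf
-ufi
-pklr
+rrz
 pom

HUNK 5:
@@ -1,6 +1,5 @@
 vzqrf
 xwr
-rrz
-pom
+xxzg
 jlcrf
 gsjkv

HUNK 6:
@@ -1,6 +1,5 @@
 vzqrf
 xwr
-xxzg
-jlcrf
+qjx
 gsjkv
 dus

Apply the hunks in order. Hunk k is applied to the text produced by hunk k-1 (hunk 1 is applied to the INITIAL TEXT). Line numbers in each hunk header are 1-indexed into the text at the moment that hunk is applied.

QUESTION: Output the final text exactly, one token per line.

Hunk 1: at line 2 remove [tzjcx,ufv] add [nvwf] -> 7 lines: vzqrf xwr nvwf zkoi nmljn gsjkv dus
Hunk 2: at line 2 remove [zkoi,nmljn] add [ufi,jlyv,ipapo] -> 8 lines: vzqrf xwr nvwf ufi jlyv ipapo gsjkv dus
Hunk 3: at line 3 remove [jlyv,ipapo] add [pklr,pom,jlcrf] -> 9 lines: vzqrf xwr nvwf ufi pklr pom jlcrf gsjkv dus
Hunk 4: at line 2 remove [nvwf,ufi,pklr] add [rrz] -> 7 lines: vzqrf xwr rrz pom jlcrf gsjkv dus
Hunk 5: at line 1 remove [rrz,pom] add [xxzg] -> 6 lines: vzqrf xwr xxzg jlcrf gsjkv dus
Hunk 6: at line 1 remove [xxzg,jlcrf] add [qjx] -> 5 lines: vzqrf xwr qjx gsjkv dus

Answer: vzqrf
xwr
qjx
gsjkv
dus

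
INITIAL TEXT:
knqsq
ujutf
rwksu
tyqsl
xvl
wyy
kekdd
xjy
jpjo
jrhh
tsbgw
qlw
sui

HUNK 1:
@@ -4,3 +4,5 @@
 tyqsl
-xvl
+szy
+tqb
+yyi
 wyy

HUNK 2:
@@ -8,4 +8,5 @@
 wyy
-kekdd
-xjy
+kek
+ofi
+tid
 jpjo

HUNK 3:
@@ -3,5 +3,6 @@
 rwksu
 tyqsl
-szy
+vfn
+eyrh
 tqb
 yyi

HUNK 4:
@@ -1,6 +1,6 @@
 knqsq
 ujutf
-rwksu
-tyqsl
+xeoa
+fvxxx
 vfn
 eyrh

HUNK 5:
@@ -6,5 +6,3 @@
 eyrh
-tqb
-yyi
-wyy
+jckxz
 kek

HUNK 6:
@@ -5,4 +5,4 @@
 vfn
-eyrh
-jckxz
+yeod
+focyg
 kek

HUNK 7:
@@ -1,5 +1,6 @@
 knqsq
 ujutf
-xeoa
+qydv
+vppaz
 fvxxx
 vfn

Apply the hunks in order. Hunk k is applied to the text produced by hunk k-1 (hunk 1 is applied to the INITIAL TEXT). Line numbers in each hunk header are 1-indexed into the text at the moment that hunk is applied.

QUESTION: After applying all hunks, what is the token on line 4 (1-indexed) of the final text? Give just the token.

Hunk 1: at line 4 remove [xvl] add [szy,tqb,yyi] -> 15 lines: knqsq ujutf rwksu tyqsl szy tqb yyi wyy kekdd xjy jpjo jrhh tsbgw qlw sui
Hunk 2: at line 8 remove [kekdd,xjy] add [kek,ofi,tid] -> 16 lines: knqsq ujutf rwksu tyqsl szy tqb yyi wyy kek ofi tid jpjo jrhh tsbgw qlw sui
Hunk 3: at line 3 remove [szy] add [vfn,eyrh] -> 17 lines: knqsq ujutf rwksu tyqsl vfn eyrh tqb yyi wyy kek ofi tid jpjo jrhh tsbgw qlw sui
Hunk 4: at line 1 remove [rwksu,tyqsl] add [xeoa,fvxxx] -> 17 lines: knqsq ujutf xeoa fvxxx vfn eyrh tqb yyi wyy kek ofi tid jpjo jrhh tsbgw qlw sui
Hunk 5: at line 6 remove [tqb,yyi,wyy] add [jckxz] -> 15 lines: knqsq ujutf xeoa fvxxx vfn eyrh jckxz kek ofi tid jpjo jrhh tsbgw qlw sui
Hunk 6: at line 5 remove [eyrh,jckxz] add [yeod,focyg] -> 15 lines: knqsq ujutf xeoa fvxxx vfn yeod focyg kek ofi tid jpjo jrhh tsbgw qlw sui
Hunk 7: at line 1 remove [xeoa] add [qydv,vppaz] -> 16 lines: knqsq ujutf qydv vppaz fvxxx vfn yeod focyg kek ofi tid jpjo jrhh tsbgw qlw sui
Final line 4: vppaz

Answer: vppaz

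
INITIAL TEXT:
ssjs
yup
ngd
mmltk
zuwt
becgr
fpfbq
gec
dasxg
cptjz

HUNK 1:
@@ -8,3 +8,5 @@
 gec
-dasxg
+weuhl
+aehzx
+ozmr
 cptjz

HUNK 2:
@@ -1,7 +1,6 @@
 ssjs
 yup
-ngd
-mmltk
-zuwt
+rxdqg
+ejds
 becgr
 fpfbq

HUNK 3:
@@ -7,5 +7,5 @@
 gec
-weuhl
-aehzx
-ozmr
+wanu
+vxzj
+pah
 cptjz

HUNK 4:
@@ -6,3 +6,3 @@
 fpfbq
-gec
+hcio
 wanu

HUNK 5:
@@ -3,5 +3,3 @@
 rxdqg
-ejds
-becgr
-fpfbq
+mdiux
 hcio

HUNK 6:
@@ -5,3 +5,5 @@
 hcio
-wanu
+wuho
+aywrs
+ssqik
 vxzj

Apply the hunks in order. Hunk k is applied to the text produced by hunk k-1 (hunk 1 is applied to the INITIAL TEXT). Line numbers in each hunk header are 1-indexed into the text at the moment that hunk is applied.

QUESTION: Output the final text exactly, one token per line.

Answer: ssjs
yup
rxdqg
mdiux
hcio
wuho
aywrs
ssqik
vxzj
pah
cptjz

Derivation:
Hunk 1: at line 8 remove [dasxg] add [weuhl,aehzx,ozmr] -> 12 lines: ssjs yup ngd mmltk zuwt becgr fpfbq gec weuhl aehzx ozmr cptjz
Hunk 2: at line 1 remove [ngd,mmltk,zuwt] add [rxdqg,ejds] -> 11 lines: ssjs yup rxdqg ejds becgr fpfbq gec weuhl aehzx ozmr cptjz
Hunk 3: at line 7 remove [weuhl,aehzx,ozmr] add [wanu,vxzj,pah] -> 11 lines: ssjs yup rxdqg ejds becgr fpfbq gec wanu vxzj pah cptjz
Hunk 4: at line 6 remove [gec] add [hcio] -> 11 lines: ssjs yup rxdqg ejds becgr fpfbq hcio wanu vxzj pah cptjz
Hunk 5: at line 3 remove [ejds,becgr,fpfbq] add [mdiux] -> 9 lines: ssjs yup rxdqg mdiux hcio wanu vxzj pah cptjz
Hunk 6: at line 5 remove [wanu] add [wuho,aywrs,ssqik] -> 11 lines: ssjs yup rxdqg mdiux hcio wuho aywrs ssqik vxzj pah cptjz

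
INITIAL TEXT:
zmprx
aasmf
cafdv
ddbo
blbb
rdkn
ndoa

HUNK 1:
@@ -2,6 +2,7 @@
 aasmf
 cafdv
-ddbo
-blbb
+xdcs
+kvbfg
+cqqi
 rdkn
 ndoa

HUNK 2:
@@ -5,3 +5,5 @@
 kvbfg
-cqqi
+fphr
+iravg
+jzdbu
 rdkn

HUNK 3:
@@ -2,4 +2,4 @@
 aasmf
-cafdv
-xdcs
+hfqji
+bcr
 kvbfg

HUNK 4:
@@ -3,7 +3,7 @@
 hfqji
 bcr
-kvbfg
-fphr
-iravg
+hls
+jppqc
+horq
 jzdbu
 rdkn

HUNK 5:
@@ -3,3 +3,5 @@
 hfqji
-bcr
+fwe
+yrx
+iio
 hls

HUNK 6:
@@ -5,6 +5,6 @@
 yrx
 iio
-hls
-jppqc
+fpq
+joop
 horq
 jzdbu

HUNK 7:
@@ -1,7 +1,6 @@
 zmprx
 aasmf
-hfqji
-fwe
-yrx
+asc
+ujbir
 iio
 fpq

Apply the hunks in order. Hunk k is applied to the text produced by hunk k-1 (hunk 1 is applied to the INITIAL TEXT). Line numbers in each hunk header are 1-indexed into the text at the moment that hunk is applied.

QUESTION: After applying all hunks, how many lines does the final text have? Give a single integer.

Hunk 1: at line 2 remove [ddbo,blbb] add [xdcs,kvbfg,cqqi] -> 8 lines: zmprx aasmf cafdv xdcs kvbfg cqqi rdkn ndoa
Hunk 2: at line 5 remove [cqqi] add [fphr,iravg,jzdbu] -> 10 lines: zmprx aasmf cafdv xdcs kvbfg fphr iravg jzdbu rdkn ndoa
Hunk 3: at line 2 remove [cafdv,xdcs] add [hfqji,bcr] -> 10 lines: zmprx aasmf hfqji bcr kvbfg fphr iravg jzdbu rdkn ndoa
Hunk 4: at line 3 remove [kvbfg,fphr,iravg] add [hls,jppqc,horq] -> 10 lines: zmprx aasmf hfqji bcr hls jppqc horq jzdbu rdkn ndoa
Hunk 5: at line 3 remove [bcr] add [fwe,yrx,iio] -> 12 lines: zmprx aasmf hfqji fwe yrx iio hls jppqc horq jzdbu rdkn ndoa
Hunk 6: at line 5 remove [hls,jppqc] add [fpq,joop] -> 12 lines: zmprx aasmf hfqji fwe yrx iio fpq joop horq jzdbu rdkn ndoa
Hunk 7: at line 1 remove [hfqji,fwe,yrx] add [asc,ujbir] -> 11 lines: zmprx aasmf asc ujbir iio fpq joop horq jzdbu rdkn ndoa
Final line count: 11

Answer: 11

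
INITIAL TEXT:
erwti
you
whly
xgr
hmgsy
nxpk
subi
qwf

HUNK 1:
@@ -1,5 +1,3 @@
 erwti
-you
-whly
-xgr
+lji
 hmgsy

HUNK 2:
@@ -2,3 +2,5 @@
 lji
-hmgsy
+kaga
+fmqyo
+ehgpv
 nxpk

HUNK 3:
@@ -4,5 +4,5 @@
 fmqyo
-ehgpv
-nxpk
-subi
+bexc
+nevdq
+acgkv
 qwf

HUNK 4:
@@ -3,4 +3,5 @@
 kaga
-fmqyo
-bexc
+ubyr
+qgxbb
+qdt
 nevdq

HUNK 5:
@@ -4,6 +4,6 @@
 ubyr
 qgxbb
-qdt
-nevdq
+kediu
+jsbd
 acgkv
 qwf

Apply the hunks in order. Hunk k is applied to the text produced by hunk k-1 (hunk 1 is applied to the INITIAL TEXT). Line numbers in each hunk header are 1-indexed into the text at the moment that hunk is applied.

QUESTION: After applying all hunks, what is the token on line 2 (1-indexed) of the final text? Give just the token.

Answer: lji

Derivation:
Hunk 1: at line 1 remove [you,whly,xgr] add [lji] -> 6 lines: erwti lji hmgsy nxpk subi qwf
Hunk 2: at line 2 remove [hmgsy] add [kaga,fmqyo,ehgpv] -> 8 lines: erwti lji kaga fmqyo ehgpv nxpk subi qwf
Hunk 3: at line 4 remove [ehgpv,nxpk,subi] add [bexc,nevdq,acgkv] -> 8 lines: erwti lji kaga fmqyo bexc nevdq acgkv qwf
Hunk 4: at line 3 remove [fmqyo,bexc] add [ubyr,qgxbb,qdt] -> 9 lines: erwti lji kaga ubyr qgxbb qdt nevdq acgkv qwf
Hunk 5: at line 4 remove [qdt,nevdq] add [kediu,jsbd] -> 9 lines: erwti lji kaga ubyr qgxbb kediu jsbd acgkv qwf
Final line 2: lji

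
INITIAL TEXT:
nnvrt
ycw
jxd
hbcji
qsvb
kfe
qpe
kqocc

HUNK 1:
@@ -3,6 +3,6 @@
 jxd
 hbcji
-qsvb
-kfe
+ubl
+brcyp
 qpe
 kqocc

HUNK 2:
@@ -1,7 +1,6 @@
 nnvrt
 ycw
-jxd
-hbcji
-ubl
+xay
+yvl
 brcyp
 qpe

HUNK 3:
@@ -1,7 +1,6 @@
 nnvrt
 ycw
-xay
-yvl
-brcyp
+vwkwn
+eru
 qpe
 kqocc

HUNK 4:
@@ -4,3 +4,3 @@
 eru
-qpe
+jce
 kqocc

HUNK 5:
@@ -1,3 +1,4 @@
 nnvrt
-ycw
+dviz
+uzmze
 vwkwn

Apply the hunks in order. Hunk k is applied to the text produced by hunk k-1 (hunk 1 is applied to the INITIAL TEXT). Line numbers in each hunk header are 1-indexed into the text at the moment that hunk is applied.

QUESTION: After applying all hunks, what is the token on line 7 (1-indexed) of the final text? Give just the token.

Hunk 1: at line 3 remove [qsvb,kfe] add [ubl,brcyp] -> 8 lines: nnvrt ycw jxd hbcji ubl brcyp qpe kqocc
Hunk 2: at line 1 remove [jxd,hbcji,ubl] add [xay,yvl] -> 7 lines: nnvrt ycw xay yvl brcyp qpe kqocc
Hunk 3: at line 1 remove [xay,yvl,brcyp] add [vwkwn,eru] -> 6 lines: nnvrt ycw vwkwn eru qpe kqocc
Hunk 4: at line 4 remove [qpe] add [jce] -> 6 lines: nnvrt ycw vwkwn eru jce kqocc
Hunk 5: at line 1 remove [ycw] add [dviz,uzmze] -> 7 lines: nnvrt dviz uzmze vwkwn eru jce kqocc
Final line 7: kqocc

Answer: kqocc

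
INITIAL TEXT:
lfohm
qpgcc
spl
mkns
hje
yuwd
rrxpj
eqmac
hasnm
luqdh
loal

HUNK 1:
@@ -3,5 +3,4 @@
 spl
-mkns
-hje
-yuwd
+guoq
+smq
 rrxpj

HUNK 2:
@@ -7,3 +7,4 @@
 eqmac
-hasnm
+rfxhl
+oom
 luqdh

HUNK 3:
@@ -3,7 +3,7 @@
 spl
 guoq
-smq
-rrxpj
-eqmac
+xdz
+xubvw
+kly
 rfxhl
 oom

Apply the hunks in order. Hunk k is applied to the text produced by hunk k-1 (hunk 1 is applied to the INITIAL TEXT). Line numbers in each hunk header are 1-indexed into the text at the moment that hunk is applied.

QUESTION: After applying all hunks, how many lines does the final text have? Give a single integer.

Hunk 1: at line 3 remove [mkns,hje,yuwd] add [guoq,smq] -> 10 lines: lfohm qpgcc spl guoq smq rrxpj eqmac hasnm luqdh loal
Hunk 2: at line 7 remove [hasnm] add [rfxhl,oom] -> 11 lines: lfohm qpgcc spl guoq smq rrxpj eqmac rfxhl oom luqdh loal
Hunk 3: at line 3 remove [smq,rrxpj,eqmac] add [xdz,xubvw,kly] -> 11 lines: lfohm qpgcc spl guoq xdz xubvw kly rfxhl oom luqdh loal
Final line count: 11

Answer: 11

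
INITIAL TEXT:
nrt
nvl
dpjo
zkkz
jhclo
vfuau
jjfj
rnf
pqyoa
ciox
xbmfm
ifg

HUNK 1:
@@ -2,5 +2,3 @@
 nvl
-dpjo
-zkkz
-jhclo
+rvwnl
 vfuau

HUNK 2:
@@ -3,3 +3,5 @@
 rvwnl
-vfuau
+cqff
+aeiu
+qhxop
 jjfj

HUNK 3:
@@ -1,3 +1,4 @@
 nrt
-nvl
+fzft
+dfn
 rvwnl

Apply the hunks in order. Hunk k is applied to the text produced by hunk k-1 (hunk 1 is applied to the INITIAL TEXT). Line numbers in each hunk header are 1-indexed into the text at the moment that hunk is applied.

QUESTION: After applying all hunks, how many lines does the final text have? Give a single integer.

Hunk 1: at line 2 remove [dpjo,zkkz,jhclo] add [rvwnl] -> 10 lines: nrt nvl rvwnl vfuau jjfj rnf pqyoa ciox xbmfm ifg
Hunk 2: at line 3 remove [vfuau] add [cqff,aeiu,qhxop] -> 12 lines: nrt nvl rvwnl cqff aeiu qhxop jjfj rnf pqyoa ciox xbmfm ifg
Hunk 3: at line 1 remove [nvl] add [fzft,dfn] -> 13 lines: nrt fzft dfn rvwnl cqff aeiu qhxop jjfj rnf pqyoa ciox xbmfm ifg
Final line count: 13

Answer: 13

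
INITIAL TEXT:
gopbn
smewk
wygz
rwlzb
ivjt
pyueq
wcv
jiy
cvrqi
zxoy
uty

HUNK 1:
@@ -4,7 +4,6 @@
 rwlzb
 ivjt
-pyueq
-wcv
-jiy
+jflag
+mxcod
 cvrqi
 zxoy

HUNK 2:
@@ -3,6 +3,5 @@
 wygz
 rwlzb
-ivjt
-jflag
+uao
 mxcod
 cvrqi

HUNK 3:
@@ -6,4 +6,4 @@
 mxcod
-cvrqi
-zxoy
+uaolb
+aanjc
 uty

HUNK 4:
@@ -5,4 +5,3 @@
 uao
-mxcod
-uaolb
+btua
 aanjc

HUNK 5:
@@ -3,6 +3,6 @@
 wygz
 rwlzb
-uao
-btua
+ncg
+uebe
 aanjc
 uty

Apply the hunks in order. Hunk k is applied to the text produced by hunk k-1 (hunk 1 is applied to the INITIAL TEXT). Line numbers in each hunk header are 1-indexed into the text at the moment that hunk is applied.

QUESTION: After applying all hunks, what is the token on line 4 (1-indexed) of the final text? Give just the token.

Hunk 1: at line 4 remove [pyueq,wcv,jiy] add [jflag,mxcod] -> 10 lines: gopbn smewk wygz rwlzb ivjt jflag mxcod cvrqi zxoy uty
Hunk 2: at line 3 remove [ivjt,jflag] add [uao] -> 9 lines: gopbn smewk wygz rwlzb uao mxcod cvrqi zxoy uty
Hunk 3: at line 6 remove [cvrqi,zxoy] add [uaolb,aanjc] -> 9 lines: gopbn smewk wygz rwlzb uao mxcod uaolb aanjc uty
Hunk 4: at line 5 remove [mxcod,uaolb] add [btua] -> 8 lines: gopbn smewk wygz rwlzb uao btua aanjc uty
Hunk 5: at line 3 remove [uao,btua] add [ncg,uebe] -> 8 lines: gopbn smewk wygz rwlzb ncg uebe aanjc uty
Final line 4: rwlzb

Answer: rwlzb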